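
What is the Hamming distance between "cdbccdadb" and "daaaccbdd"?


Comparing "cdbccdadb" and "daaaccbdd" position by position:
  Position 0: 'c' vs 'd' => differ
  Position 1: 'd' vs 'a' => differ
  Position 2: 'b' vs 'a' => differ
  Position 3: 'c' vs 'a' => differ
  Position 4: 'c' vs 'c' => same
  Position 5: 'd' vs 'c' => differ
  Position 6: 'a' vs 'b' => differ
  Position 7: 'd' vs 'd' => same
  Position 8: 'b' vs 'd' => differ
Total differences (Hamming distance): 7

7


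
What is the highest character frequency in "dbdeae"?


Input: dbdeae
Character counts:
  'a': 1
  'b': 1
  'd': 2
  'e': 2
Maximum frequency: 2

2


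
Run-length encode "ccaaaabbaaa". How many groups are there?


Input: ccaaaabbaaa
Scanning for consecutive runs:
  Group 1: 'c' x 2 (positions 0-1)
  Group 2: 'a' x 4 (positions 2-5)
  Group 3: 'b' x 2 (positions 6-7)
  Group 4: 'a' x 3 (positions 8-10)
Total groups: 4

4


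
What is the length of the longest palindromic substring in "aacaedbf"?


Input: "aacaedbf"
Checking substrings for palindromes:
  [1:4] "aca" (len 3) => palindrome
  [0:2] "aa" (len 2) => palindrome
Longest palindromic substring: "aca" with length 3

3


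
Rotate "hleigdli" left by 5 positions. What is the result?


Input: "hleigdli", rotate left by 5
First 5 characters: "hleig"
Remaining characters: "dli"
Concatenate remaining + first: "dli" + "hleig" = "dlihleig"

dlihleig


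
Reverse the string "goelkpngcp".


Input: goelkpngcp
Reading characters right to left:
  Position 9: 'p'
  Position 8: 'c'
  Position 7: 'g'
  Position 6: 'n'
  Position 5: 'p'
  Position 4: 'k'
  Position 3: 'l'
  Position 2: 'e'
  Position 1: 'o'
  Position 0: 'g'
Reversed: pcgnpkleog

pcgnpkleog


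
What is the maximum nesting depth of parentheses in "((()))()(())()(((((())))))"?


Input: "((()))()(())()(((((())))))"
Tracking depth:
  Position 0 '(': depth becomes 1
  Position 1 '(': depth becomes 2
  Position 2 '(': depth becomes 3
  Position 3 ')': depth becomes 2
  Position 4 ')': depth becomes 1
  Position 5 ')': depth becomes 0
  Position 6 '(': depth becomes 1
  Position 7 ')': depth becomes 0
  Position 8 '(': depth becomes 1
  Position 9 '(': depth becomes 2
  Position 10 ')': depth becomes 1
  Position 11 ')': depth becomes 0
  Position 12 '(': depth becomes 1
  Position 13 ')': depth becomes 0
  Position 14 '(': depth becomes 1
  Position 15 '(': depth becomes 2
  Position 16 '(': depth becomes 3
  Position 17 '(': depth becomes 4
  Position 18 '(': depth becomes 5
  Position 19 '(': depth becomes 6
  Position 20 ')': depth becomes 5
  Position 21 ')': depth becomes 4
  Position 22 ')': depth becomes 3
  Position 23 ')': depth becomes 2
  Position 24 ')': depth becomes 1
  Position 25 ')': depth becomes 0
Maximum depth reached: 6

6


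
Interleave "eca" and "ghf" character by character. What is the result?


Interleaving "eca" and "ghf":
  Position 0: 'e' from first, 'g' from second => "eg"
  Position 1: 'c' from first, 'h' from second => "ch"
  Position 2: 'a' from first, 'f' from second => "af"
Result: egchaf

egchaf


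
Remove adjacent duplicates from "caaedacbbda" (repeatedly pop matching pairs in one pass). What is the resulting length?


Input: caaedacbbda
Stack-based adjacent duplicate removal:
  Read 'c': push. Stack: c
  Read 'a': push. Stack: ca
  Read 'a': matches stack top 'a' => pop. Stack: c
  Read 'e': push. Stack: ce
  Read 'd': push. Stack: ced
  Read 'a': push. Stack: ceda
  Read 'c': push. Stack: cedac
  Read 'b': push. Stack: cedacb
  Read 'b': matches stack top 'b' => pop. Stack: cedac
  Read 'd': push. Stack: cedacd
  Read 'a': push. Stack: cedacda
Final stack: "cedacda" (length 7)

7


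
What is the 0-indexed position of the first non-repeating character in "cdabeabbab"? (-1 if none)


Input: cdabeabbab
Character frequencies:
  'a': 3
  'b': 4
  'c': 1
  'd': 1
  'e': 1
Scanning left to right for freq == 1:
  Position 0 ('c'): unique! => answer = 0

0


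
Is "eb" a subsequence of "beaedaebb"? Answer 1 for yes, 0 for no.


Check if "eb" is a subsequence of "beaedaebb"
Greedy scan:
  Position 0 ('b'): no match needed
  Position 1 ('e'): matches sub[0] = 'e'
  Position 2 ('a'): no match needed
  Position 3 ('e'): no match needed
  Position 4 ('d'): no match needed
  Position 5 ('a'): no match needed
  Position 6 ('e'): no match needed
  Position 7 ('b'): matches sub[1] = 'b'
  Position 8 ('b'): no match needed
All 2 characters matched => is a subsequence

1


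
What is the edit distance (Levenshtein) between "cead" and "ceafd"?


Computing edit distance: "cead" -> "ceafd"
DP table:
           c    e    a    f    d
      0    1    2    3    4    5
  c   1    0    1    2    3    4
  e   2    1    0    1    2    3
  a   3    2    1    0    1    2
  d   4    3    2    1    1    1
Edit distance = dp[4][5] = 1

1


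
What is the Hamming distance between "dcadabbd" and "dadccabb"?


Comparing "dcadabbd" and "dadccabb" position by position:
  Position 0: 'd' vs 'd' => same
  Position 1: 'c' vs 'a' => differ
  Position 2: 'a' vs 'd' => differ
  Position 3: 'd' vs 'c' => differ
  Position 4: 'a' vs 'c' => differ
  Position 5: 'b' vs 'a' => differ
  Position 6: 'b' vs 'b' => same
  Position 7: 'd' vs 'b' => differ
Total differences (Hamming distance): 6

6


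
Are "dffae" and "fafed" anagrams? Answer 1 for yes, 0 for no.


Strings: "dffae", "fafed"
Sorted first:  adeff
Sorted second: adeff
Sorted forms match => anagrams

1


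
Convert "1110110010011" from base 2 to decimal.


Input: "1110110010011" in base 2
Positional expansion:
  Digit '1' (value 1) x 2^12 = 4096
  Digit '1' (value 1) x 2^11 = 2048
  Digit '1' (value 1) x 2^10 = 1024
  Digit '0' (value 0) x 2^9 = 0
  Digit '1' (value 1) x 2^8 = 256
  Digit '1' (value 1) x 2^7 = 128
  Digit '0' (value 0) x 2^6 = 0
  Digit '0' (value 0) x 2^5 = 0
  Digit '1' (value 1) x 2^4 = 16
  Digit '0' (value 0) x 2^3 = 0
  Digit '0' (value 0) x 2^2 = 0
  Digit '1' (value 1) x 2^1 = 2
  Digit '1' (value 1) x 2^0 = 1
Sum = 7571

7571


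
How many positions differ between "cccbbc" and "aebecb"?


Comparing "cccbbc" and "aebecb" position by position:
  Position 0: 'c' vs 'a' => DIFFER
  Position 1: 'c' vs 'e' => DIFFER
  Position 2: 'c' vs 'b' => DIFFER
  Position 3: 'b' vs 'e' => DIFFER
  Position 4: 'b' vs 'c' => DIFFER
  Position 5: 'c' vs 'b' => DIFFER
Positions that differ: 6

6


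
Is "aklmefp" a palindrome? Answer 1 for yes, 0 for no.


Input: aklmefp
Reversed: pfemlka
  Compare pos 0 ('a') with pos 6 ('p'): MISMATCH
  Compare pos 1 ('k') with pos 5 ('f'): MISMATCH
  Compare pos 2 ('l') with pos 4 ('e'): MISMATCH
Result: not a palindrome

0


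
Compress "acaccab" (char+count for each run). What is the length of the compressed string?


Input: acaccab
Runs:
  'a' x 1 => "a1"
  'c' x 1 => "c1"
  'a' x 1 => "a1"
  'c' x 2 => "c2"
  'a' x 1 => "a1"
  'b' x 1 => "b1"
Compressed: "a1c1a1c2a1b1"
Compressed length: 12

12


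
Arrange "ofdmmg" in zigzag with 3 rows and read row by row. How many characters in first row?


Zigzag "ofdmmg" into 3 rows:
Placing characters:
  'o' => row 0
  'f' => row 1
  'd' => row 2
  'm' => row 1
  'm' => row 0
  'g' => row 1
Rows:
  Row 0: "om"
  Row 1: "fmg"
  Row 2: "d"
First row length: 2

2


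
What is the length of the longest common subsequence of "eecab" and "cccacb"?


LCS of "eecab" and "cccacb"
DP table:
           c    c    c    a    c    b
      0    0    0    0    0    0    0
  e   0    0    0    0    0    0    0
  e   0    0    0    0    0    0    0
  c   0    1    1    1    1    1    1
  a   0    1    1    1    2    2    2
  b   0    1    1    1    2    2    3
LCS length = dp[5][6] = 3

3


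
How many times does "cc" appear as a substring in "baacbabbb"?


Searching for "cc" in "baacbabbb"
Scanning each position:
  Position 0: "ba" => no
  Position 1: "aa" => no
  Position 2: "ac" => no
  Position 3: "cb" => no
  Position 4: "ba" => no
  Position 5: "ab" => no
  Position 6: "bb" => no
  Position 7: "bb" => no
Total occurrences: 0

0


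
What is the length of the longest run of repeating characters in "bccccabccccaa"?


Input: "bccccabccccaa"
Scanning for longest run:
  Position 1 ('c'): new char, reset run to 1
  Position 2 ('c'): continues run of 'c', length=2
  Position 3 ('c'): continues run of 'c', length=3
  Position 4 ('c'): continues run of 'c', length=4
  Position 5 ('a'): new char, reset run to 1
  Position 6 ('b'): new char, reset run to 1
  Position 7 ('c'): new char, reset run to 1
  Position 8 ('c'): continues run of 'c', length=2
  Position 9 ('c'): continues run of 'c', length=3
  Position 10 ('c'): continues run of 'c', length=4
  Position 11 ('a'): new char, reset run to 1
  Position 12 ('a'): continues run of 'a', length=2
Longest run: 'c' with length 4

4


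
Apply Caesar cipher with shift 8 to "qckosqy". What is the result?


Caesar cipher: shift "qckosqy" by 8
  'q' (pos 16) + 8 = pos 24 = 'y'
  'c' (pos 2) + 8 = pos 10 = 'k'
  'k' (pos 10) + 8 = pos 18 = 's'
  'o' (pos 14) + 8 = pos 22 = 'w'
  's' (pos 18) + 8 = pos 0 = 'a'
  'q' (pos 16) + 8 = pos 24 = 'y'
  'y' (pos 24) + 8 = pos 6 = 'g'
Result: ykswayg

ykswayg


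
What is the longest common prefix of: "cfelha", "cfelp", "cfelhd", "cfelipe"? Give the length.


Words: cfelha, cfelp, cfelhd, cfelipe
  Position 0: all 'c' => match
  Position 1: all 'f' => match
  Position 2: all 'e' => match
  Position 3: all 'l' => match
  Position 4: ('h', 'p', 'h', 'i') => mismatch, stop
LCP = "cfel" (length 4)

4


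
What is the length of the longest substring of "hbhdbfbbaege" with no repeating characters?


Input: "hbhdbfbbaege"
Sliding window (track last position of each char):
  Position 0 ('h'): window [0,0] length 1 -- new best
  Position 1 ('b'): window [0,1] length 2 -- new best
  Position 2 ('h'): repeat (last at 0), move window start to 1
  Position 2 ('h'): window [1,2] length 2
  Position 3 ('d'): window [1,3] length 3 -- new best
  Position 4 ('b'): repeat (last at 1), move window start to 2
  Position 4 ('b'): window [2,4] length 3
  Position 5 ('f'): window [2,5] length 4 -- new best
  Position 6 ('b'): repeat (last at 4), move window start to 5
  Position 6 ('b'): window [5,6] length 2
  Position 7 ('b'): repeat (last at 6), move window start to 7
  Position 7 ('b'): window [7,7] length 1
  Position 8 ('a'): window [7,8] length 2
  Position 9 ('e'): window [7,9] length 3
  Position 10 ('g'): window [7,10] length 4
  Position 11 ('e'): repeat (last at 9), move window start to 10
  Position 11 ('e'): window [10,11] length 2
Longest substring with no repeats: "hdbf" with length 4

4


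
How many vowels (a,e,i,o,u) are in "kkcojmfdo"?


Input: kkcojmfdo
Checking each character:
  'k' at position 0: consonant
  'k' at position 1: consonant
  'c' at position 2: consonant
  'o' at position 3: vowel (running total: 1)
  'j' at position 4: consonant
  'm' at position 5: consonant
  'f' at position 6: consonant
  'd' at position 7: consonant
  'o' at position 8: vowel (running total: 2)
Total vowels: 2

2


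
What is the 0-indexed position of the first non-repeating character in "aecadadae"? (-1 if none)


Input: aecadadae
Character frequencies:
  'a': 4
  'c': 1
  'd': 2
  'e': 2
Scanning left to right for freq == 1:
  Position 0 ('a'): freq=4, skip
  Position 1 ('e'): freq=2, skip
  Position 2 ('c'): unique! => answer = 2

2


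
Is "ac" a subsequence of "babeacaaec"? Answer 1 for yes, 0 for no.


Check if "ac" is a subsequence of "babeacaaec"
Greedy scan:
  Position 0 ('b'): no match needed
  Position 1 ('a'): matches sub[0] = 'a'
  Position 2 ('b'): no match needed
  Position 3 ('e'): no match needed
  Position 4 ('a'): no match needed
  Position 5 ('c'): matches sub[1] = 'c'
  Position 6 ('a'): no match needed
  Position 7 ('a'): no match needed
  Position 8 ('e'): no match needed
  Position 9 ('c'): no match needed
All 2 characters matched => is a subsequence

1


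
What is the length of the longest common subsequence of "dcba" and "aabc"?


LCS of "dcba" and "aabc"
DP table:
           a    a    b    c
      0    0    0    0    0
  d   0    0    0    0    0
  c   0    0    0    0    1
  b   0    0    0    1    1
  a   0    1    1    1    1
LCS length = dp[4][4] = 1

1


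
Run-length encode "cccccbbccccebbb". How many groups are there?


Input: cccccbbccccebbb
Scanning for consecutive runs:
  Group 1: 'c' x 5 (positions 0-4)
  Group 2: 'b' x 2 (positions 5-6)
  Group 3: 'c' x 4 (positions 7-10)
  Group 4: 'e' x 1 (positions 11-11)
  Group 5: 'b' x 3 (positions 12-14)
Total groups: 5

5


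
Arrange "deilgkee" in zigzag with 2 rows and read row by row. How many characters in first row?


Zigzag "deilgkee" into 2 rows:
Placing characters:
  'd' => row 0
  'e' => row 1
  'i' => row 0
  'l' => row 1
  'g' => row 0
  'k' => row 1
  'e' => row 0
  'e' => row 1
Rows:
  Row 0: "dige"
  Row 1: "elke"
First row length: 4

4


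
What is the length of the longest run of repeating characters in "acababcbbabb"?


Input: "acababcbbabb"
Scanning for longest run:
  Position 1 ('c'): new char, reset run to 1
  Position 2 ('a'): new char, reset run to 1
  Position 3 ('b'): new char, reset run to 1
  Position 4 ('a'): new char, reset run to 1
  Position 5 ('b'): new char, reset run to 1
  Position 6 ('c'): new char, reset run to 1
  Position 7 ('b'): new char, reset run to 1
  Position 8 ('b'): continues run of 'b', length=2
  Position 9 ('a'): new char, reset run to 1
  Position 10 ('b'): new char, reset run to 1
  Position 11 ('b'): continues run of 'b', length=2
Longest run: 'b' with length 2

2


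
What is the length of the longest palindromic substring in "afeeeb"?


Input: "afeeeb"
Checking substrings for palindromes:
  [2:5] "eee" (len 3) => palindrome
  [2:4] "ee" (len 2) => palindrome
  [3:5] "ee" (len 2) => palindrome
Longest palindromic substring: "eee" with length 3

3


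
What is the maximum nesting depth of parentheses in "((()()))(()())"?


Input: "((()()))(()())"
Tracking depth:
  Position 0 '(': depth becomes 1
  Position 1 '(': depth becomes 2
  Position 2 '(': depth becomes 3
  Position 3 ')': depth becomes 2
  Position 4 '(': depth becomes 3
  Position 5 ')': depth becomes 2
  Position 6 ')': depth becomes 1
  Position 7 ')': depth becomes 0
  Position 8 '(': depth becomes 1
  Position 9 '(': depth becomes 2
  Position 10 ')': depth becomes 1
  Position 11 '(': depth becomes 2
  Position 12 ')': depth becomes 1
  Position 13 ')': depth becomes 0
Maximum depth reached: 3

3


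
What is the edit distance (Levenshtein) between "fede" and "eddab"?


Computing edit distance: "fede" -> "eddab"
DP table:
           e    d    d    a    b
      0    1    2    3    4    5
  f   1    1    2    3    4    5
  e   2    1    2    3    4    5
  d   3    2    1    2    3    4
  e   4    3    2    2    3    4
Edit distance = dp[4][5] = 4

4


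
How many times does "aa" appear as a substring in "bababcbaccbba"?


Searching for "aa" in "bababcbaccbba"
Scanning each position:
  Position 0: "ba" => no
  Position 1: "ab" => no
  Position 2: "ba" => no
  Position 3: "ab" => no
  Position 4: "bc" => no
  Position 5: "cb" => no
  Position 6: "ba" => no
  Position 7: "ac" => no
  Position 8: "cc" => no
  Position 9: "cb" => no
  Position 10: "bb" => no
  Position 11: "ba" => no
Total occurrences: 0

0


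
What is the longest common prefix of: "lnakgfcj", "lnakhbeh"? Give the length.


Words: lnakgfcj, lnakhbeh
  Position 0: all 'l' => match
  Position 1: all 'n' => match
  Position 2: all 'a' => match
  Position 3: all 'k' => match
  Position 4: ('g', 'h') => mismatch, stop
LCP = "lnak" (length 4)

4


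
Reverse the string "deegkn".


Input: deegkn
Reading characters right to left:
  Position 5: 'n'
  Position 4: 'k'
  Position 3: 'g'
  Position 2: 'e'
  Position 1: 'e'
  Position 0: 'd'
Reversed: nkgeed

nkgeed


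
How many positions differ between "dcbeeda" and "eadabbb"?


Comparing "dcbeeda" and "eadabbb" position by position:
  Position 0: 'd' vs 'e' => DIFFER
  Position 1: 'c' vs 'a' => DIFFER
  Position 2: 'b' vs 'd' => DIFFER
  Position 3: 'e' vs 'a' => DIFFER
  Position 4: 'e' vs 'b' => DIFFER
  Position 5: 'd' vs 'b' => DIFFER
  Position 6: 'a' vs 'b' => DIFFER
Positions that differ: 7

7


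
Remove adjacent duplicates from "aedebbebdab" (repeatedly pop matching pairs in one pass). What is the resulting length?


Input: aedebbebdab
Stack-based adjacent duplicate removal:
  Read 'a': push. Stack: a
  Read 'e': push. Stack: ae
  Read 'd': push. Stack: aed
  Read 'e': push. Stack: aede
  Read 'b': push. Stack: aedeb
  Read 'b': matches stack top 'b' => pop. Stack: aede
  Read 'e': matches stack top 'e' => pop. Stack: aed
  Read 'b': push. Stack: aedb
  Read 'd': push. Stack: aedbd
  Read 'a': push. Stack: aedbda
  Read 'b': push. Stack: aedbdab
Final stack: "aedbdab" (length 7)

7


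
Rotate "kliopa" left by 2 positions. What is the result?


Input: "kliopa", rotate left by 2
First 2 characters: "kl"
Remaining characters: "iopa"
Concatenate remaining + first: "iopa" + "kl" = "iopakl"

iopakl


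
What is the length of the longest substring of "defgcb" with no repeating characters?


Input: "defgcb"
Sliding window (track last position of each char):
  Position 0 ('d'): window [0,0] length 1 -- new best
  Position 1 ('e'): window [0,1] length 2 -- new best
  Position 2 ('f'): window [0,2] length 3 -- new best
  Position 3 ('g'): window [0,3] length 4 -- new best
  Position 4 ('c'): window [0,4] length 5 -- new best
  Position 5 ('b'): window [0,5] length 6 -- new best
Longest substring with no repeats: "defgcb" with length 6

6


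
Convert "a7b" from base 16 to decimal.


Input: "a7b" in base 16
Positional expansion:
  Digit 'a' (value 10) x 16^2 = 2560
  Digit '7' (value 7) x 16^1 = 112
  Digit 'b' (value 11) x 16^0 = 11
Sum = 2683

2683


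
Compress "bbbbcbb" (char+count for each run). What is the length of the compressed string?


Input: bbbbcbb
Runs:
  'b' x 4 => "b4"
  'c' x 1 => "c1"
  'b' x 2 => "b2"
Compressed: "b4c1b2"
Compressed length: 6

6


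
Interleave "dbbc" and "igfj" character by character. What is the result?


Interleaving "dbbc" and "igfj":
  Position 0: 'd' from first, 'i' from second => "di"
  Position 1: 'b' from first, 'g' from second => "bg"
  Position 2: 'b' from first, 'f' from second => "bf"
  Position 3: 'c' from first, 'j' from second => "cj"
Result: dibgbfcj

dibgbfcj


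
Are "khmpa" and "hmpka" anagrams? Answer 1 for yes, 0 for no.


Strings: "khmpa", "hmpka"
Sorted first:  ahkmp
Sorted second: ahkmp
Sorted forms match => anagrams

1


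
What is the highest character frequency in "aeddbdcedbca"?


Input: aeddbdcedbca
Character counts:
  'a': 2
  'b': 2
  'c': 2
  'd': 4
  'e': 2
Maximum frequency: 4

4


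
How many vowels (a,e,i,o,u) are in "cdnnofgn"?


Input: cdnnofgn
Checking each character:
  'c' at position 0: consonant
  'd' at position 1: consonant
  'n' at position 2: consonant
  'n' at position 3: consonant
  'o' at position 4: vowel (running total: 1)
  'f' at position 5: consonant
  'g' at position 6: consonant
  'n' at position 7: consonant
Total vowels: 1

1


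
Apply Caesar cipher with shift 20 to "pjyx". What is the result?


Caesar cipher: shift "pjyx" by 20
  'p' (pos 15) + 20 = pos 9 = 'j'
  'j' (pos 9) + 20 = pos 3 = 'd'
  'y' (pos 24) + 20 = pos 18 = 's'
  'x' (pos 23) + 20 = pos 17 = 'r'
Result: jdsr

jdsr


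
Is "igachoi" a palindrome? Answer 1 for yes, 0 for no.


Input: igachoi
Reversed: iohcagi
  Compare pos 0 ('i') with pos 6 ('i'): match
  Compare pos 1 ('g') with pos 5 ('o'): MISMATCH
  Compare pos 2 ('a') with pos 4 ('h'): MISMATCH
Result: not a palindrome

0


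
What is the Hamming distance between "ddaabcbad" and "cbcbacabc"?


Comparing "ddaabcbad" and "cbcbacabc" position by position:
  Position 0: 'd' vs 'c' => differ
  Position 1: 'd' vs 'b' => differ
  Position 2: 'a' vs 'c' => differ
  Position 3: 'a' vs 'b' => differ
  Position 4: 'b' vs 'a' => differ
  Position 5: 'c' vs 'c' => same
  Position 6: 'b' vs 'a' => differ
  Position 7: 'a' vs 'b' => differ
  Position 8: 'd' vs 'c' => differ
Total differences (Hamming distance): 8

8


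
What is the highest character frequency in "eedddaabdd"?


Input: eedddaabdd
Character counts:
  'a': 2
  'b': 1
  'd': 5
  'e': 2
Maximum frequency: 5

5


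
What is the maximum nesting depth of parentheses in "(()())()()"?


Input: "(()())()()"
Tracking depth:
  Position 0 '(': depth becomes 1
  Position 1 '(': depth becomes 2
  Position 2 ')': depth becomes 1
  Position 3 '(': depth becomes 2
  Position 4 ')': depth becomes 1
  Position 5 ')': depth becomes 0
  Position 6 '(': depth becomes 1
  Position 7 ')': depth becomes 0
  Position 8 '(': depth becomes 1
  Position 9 ')': depth becomes 0
Maximum depth reached: 2

2


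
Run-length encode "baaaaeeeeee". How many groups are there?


Input: baaaaeeeeee
Scanning for consecutive runs:
  Group 1: 'b' x 1 (positions 0-0)
  Group 2: 'a' x 4 (positions 1-4)
  Group 3: 'e' x 6 (positions 5-10)
Total groups: 3

3


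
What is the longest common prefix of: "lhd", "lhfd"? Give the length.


Words: lhd, lhfd
  Position 0: all 'l' => match
  Position 1: all 'h' => match
  Position 2: ('d', 'f') => mismatch, stop
LCP = "lh" (length 2)

2


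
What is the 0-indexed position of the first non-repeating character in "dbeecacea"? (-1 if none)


Input: dbeecacea
Character frequencies:
  'a': 2
  'b': 1
  'c': 2
  'd': 1
  'e': 3
Scanning left to right for freq == 1:
  Position 0 ('d'): unique! => answer = 0

0


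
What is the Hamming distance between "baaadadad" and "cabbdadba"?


Comparing "baaadadad" and "cabbdadba" position by position:
  Position 0: 'b' vs 'c' => differ
  Position 1: 'a' vs 'a' => same
  Position 2: 'a' vs 'b' => differ
  Position 3: 'a' vs 'b' => differ
  Position 4: 'd' vs 'd' => same
  Position 5: 'a' vs 'a' => same
  Position 6: 'd' vs 'd' => same
  Position 7: 'a' vs 'b' => differ
  Position 8: 'd' vs 'a' => differ
Total differences (Hamming distance): 5

5


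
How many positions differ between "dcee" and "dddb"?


Comparing "dcee" and "dddb" position by position:
  Position 0: 'd' vs 'd' => same
  Position 1: 'c' vs 'd' => DIFFER
  Position 2: 'e' vs 'd' => DIFFER
  Position 3: 'e' vs 'b' => DIFFER
Positions that differ: 3

3


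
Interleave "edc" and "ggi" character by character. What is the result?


Interleaving "edc" and "ggi":
  Position 0: 'e' from first, 'g' from second => "eg"
  Position 1: 'd' from first, 'g' from second => "dg"
  Position 2: 'c' from first, 'i' from second => "ci"
Result: egdgci

egdgci


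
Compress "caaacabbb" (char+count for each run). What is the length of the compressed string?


Input: caaacabbb
Runs:
  'c' x 1 => "c1"
  'a' x 3 => "a3"
  'c' x 1 => "c1"
  'a' x 1 => "a1"
  'b' x 3 => "b3"
Compressed: "c1a3c1a1b3"
Compressed length: 10

10


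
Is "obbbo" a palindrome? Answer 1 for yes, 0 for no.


Input: obbbo
Reversed: obbbo
  Compare pos 0 ('o') with pos 4 ('o'): match
  Compare pos 1 ('b') with pos 3 ('b'): match
Result: palindrome

1


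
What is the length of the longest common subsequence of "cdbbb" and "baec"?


LCS of "cdbbb" and "baec"
DP table:
           b    a    e    c
      0    0    0    0    0
  c   0    0    0    0    1
  d   0    0    0    0    1
  b   0    1    1    1    1
  b   0    1    1    1    1
  b   0    1    1    1    1
LCS length = dp[5][4] = 1

1


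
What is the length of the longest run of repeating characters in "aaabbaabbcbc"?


Input: "aaabbaabbcbc"
Scanning for longest run:
  Position 1 ('a'): continues run of 'a', length=2
  Position 2 ('a'): continues run of 'a', length=3
  Position 3 ('b'): new char, reset run to 1
  Position 4 ('b'): continues run of 'b', length=2
  Position 5 ('a'): new char, reset run to 1
  Position 6 ('a'): continues run of 'a', length=2
  Position 7 ('b'): new char, reset run to 1
  Position 8 ('b'): continues run of 'b', length=2
  Position 9 ('c'): new char, reset run to 1
  Position 10 ('b'): new char, reset run to 1
  Position 11 ('c'): new char, reset run to 1
Longest run: 'a' with length 3

3


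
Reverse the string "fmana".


Input: fmana
Reading characters right to left:
  Position 4: 'a'
  Position 3: 'n'
  Position 2: 'a'
  Position 1: 'm'
  Position 0: 'f'
Reversed: anamf

anamf


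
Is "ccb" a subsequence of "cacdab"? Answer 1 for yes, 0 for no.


Check if "ccb" is a subsequence of "cacdab"
Greedy scan:
  Position 0 ('c'): matches sub[0] = 'c'
  Position 1 ('a'): no match needed
  Position 2 ('c'): matches sub[1] = 'c'
  Position 3 ('d'): no match needed
  Position 4 ('a'): no match needed
  Position 5 ('b'): matches sub[2] = 'b'
All 3 characters matched => is a subsequence

1


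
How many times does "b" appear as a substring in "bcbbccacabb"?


Searching for "b" in "bcbbccacabb"
Scanning each position:
  Position 0: "b" => MATCH
  Position 1: "c" => no
  Position 2: "b" => MATCH
  Position 3: "b" => MATCH
  Position 4: "c" => no
  Position 5: "c" => no
  Position 6: "a" => no
  Position 7: "c" => no
  Position 8: "a" => no
  Position 9: "b" => MATCH
  Position 10: "b" => MATCH
Total occurrences: 5

5


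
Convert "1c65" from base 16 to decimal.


Input: "1c65" in base 16
Positional expansion:
  Digit '1' (value 1) x 16^3 = 4096
  Digit 'c' (value 12) x 16^2 = 3072
  Digit '6' (value 6) x 16^1 = 96
  Digit '5' (value 5) x 16^0 = 5
Sum = 7269

7269


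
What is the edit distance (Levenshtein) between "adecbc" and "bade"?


Computing edit distance: "adecbc" -> "bade"
DP table:
           b    a    d    e
      0    1    2    3    4
  a   1    1    1    2    3
  d   2    2    2    1    2
  e   3    3    3    2    1
  c   4    4    4    3    2
  b   5    4    5    4    3
  c   6    5    5    5    4
Edit distance = dp[6][4] = 4

4


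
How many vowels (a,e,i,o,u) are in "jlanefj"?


Input: jlanefj
Checking each character:
  'j' at position 0: consonant
  'l' at position 1: consonant
  'a' at position 2: vowel (running total: 1)
  'n' at position 3: consonant
  'e' at position 4: vowel (running total: 2)
  'f' at position 5: consonant
  'j' at position 6: consonant
Total vowels: 2

2


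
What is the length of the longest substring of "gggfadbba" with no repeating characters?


Input: "gggfadbba"
Sliding window (track last position of each char):
  Position 0 ('g'): window [0,0] length 1 -- new best
  Position 1 ('g'): repeat (last at 0), move window start to 1
  Position 1 ('g'): window [1,1] length 1
  Position 2 ('g'): repeat (last at 1), move window start to 2
  Position 2 ('g'): window [2,2] length 1
  Position 3 ('f'): window [2,3] length 2 -- new best
  Position 4 ('a'): window [2,4] length 3 -- new best
  Position 5 ('d'): window [2,5] length 4 -- new best
  Position 6 ('b'): window [2,6] length 5 -- new best
  Position 7 ('b'): repeat (last at 6), move window start to 7
  Position 7 ('b'): window [7,7] length 1
  Position 8 ('a'): window [7,8] length 2
Longest substring with no repeats: "gfadb" with length 5

5


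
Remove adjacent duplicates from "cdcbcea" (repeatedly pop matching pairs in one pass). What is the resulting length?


Input: cdcbcea
Stack-based adjacent duplicate removal:
  Read 'c': push. Stack: c
  Read 'd': push. Stack: cd
  Read 'c': push. Stack: cdc
  Read 'b': push. Stack: cdcb
  Read 'c': push. Stack: cdcbc
  Read 'e': push. Stack: cdcbce
  Read 'a': push. Stack: cdcbcea
Final stack: "cdcbcea" (length 7)

7


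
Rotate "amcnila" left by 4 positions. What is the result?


Input: "amcnila", rotate left by 4
First 4 characters: "amcn"
Remaining characters: "ila"
Concatenate remaining + first: "ila" + "amcn" = "ilaamcn"

ilaamcn


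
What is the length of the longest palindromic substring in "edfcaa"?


Input: "edfcaa"
Checking substrings for palindromes:
  [4:6] "aa" (len 2) => palindrome
Longest palindromic substring: "aa" with length 2

2


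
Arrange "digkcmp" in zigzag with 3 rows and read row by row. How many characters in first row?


Zigzag "digkcmp" into 3 rows:
Placing characters:
  'd' => row 0
  'i' => row 1
  'g' => row 2
  'k' => row 1
  'c' => row 0
  'm' => row 1
  'p' => row 2
Rows:
  Row 0: "dc"
  Row 1: "ikm"
  Row 2: "gp"
First row length: 2

2


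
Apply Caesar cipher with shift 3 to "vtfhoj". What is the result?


Caesar cipher: shift "vtfhoj" by 3
  'v' (pos 21) + 3 = pos 24 = 'y'
  't' (pos 19) + 3 = pos 22 = 'w'
  'f' (pos 5) + 3 = pos 8 = 'i'
  'h' (pos 7) + 3 = pos 10 = 'k'
  'o' (pos 14) + 3 = pos 17 = 'r'
  'j' (pos 9) + 3 = pos 12 = 'm'
Result: ywikrm

ywikrm


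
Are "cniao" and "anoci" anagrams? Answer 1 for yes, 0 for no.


Strings: "cniao", "anoci"
Sorted first:  acino
Sorted second: acino
Sorted forms match => anagrams

1


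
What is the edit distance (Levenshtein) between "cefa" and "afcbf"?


Computing edit distance: "cefa" -> "afcbf"
DP table:
           a    f    c    b    f
      0    1    2    3    4    5
  c   1    1    2    2    3    4
  e   2    2    2    3    3    4
  f   3    3    2    3    4    3
  a   4    3    3    3    4    4
Edit distance = dp[4][5] = 4

4


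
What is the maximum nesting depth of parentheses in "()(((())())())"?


Input: "()(((())())())"
Tracking depth:
  Position 0 '(': depth becomes 1
  Position 1 ')': depth becomes 0
  Position 2 '(': depth becomes 1
  Position 3 '(': depth becomes 2
  Position 4 '(': depth becomes 3
  Position 5 '(': depth becomes 4
  Position 6 ')': depth becomes 3
  Position 7 ')': depth becomes 2
  Position 8 '(': depth becomes 3
  Position 9 ')': depth becomes 2
  Position 10 ')': depth becomes 1
  Position 11 '(': depth becomes 2
  Position 12 ')': depth becomes 1
  Position 13 ')': depth becomes 0
Maximum depth reached: 4

4


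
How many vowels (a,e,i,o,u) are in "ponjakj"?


Input: ponjakj
Checking each character:
  'p' at position 0: consonant
  'o' at position 1: vowel (running total: 1)
  'n' at position 2: consonant
  'j' at position 3: consonant
  'a' at position 4: vowel (running total: 2)
  'k' at position 5: consonant
  'j' at position 6: consonant
Total vowels: 2

2


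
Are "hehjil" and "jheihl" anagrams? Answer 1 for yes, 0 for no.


Strings: "hehjil", "jheihl"
Sorted first:  ehhijl
Sorted second: ehhijl
Sorted forms match => anagrams

1


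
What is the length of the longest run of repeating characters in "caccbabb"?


Input: "caccbabb"
Scanning for longest run:
  Position 1 ('a'): new char, reset run to 1
  Position 2 ('c'): new char, reset run to 1
  Position 3 ('c'): continues run of 'c', length=2
  Position 4 ('b'): new char, reset run to 1
  Position 5 ('a'): new char, reset run to 1
  Position 6 ('b'): new char, reset run to 1
  Position 7 ('b'): continues run of 'b', length=2
Longest run: 'c' with length 2

2


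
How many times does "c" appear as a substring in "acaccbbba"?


Searching for "c" in "acaccbbba"
Scanning each position:
  Position 0: "a" => no
  Position 1: "c" => MATCH
  Position 2: "a" => no
  Position 3: "c" => MATCH
  Position 4: "c" => MATCH
  Position 5: "b" => no
  Position 6: "b" => no
  Position 7: "b" => no
  Position 8: "a" => no
Total occurrences: 3

3


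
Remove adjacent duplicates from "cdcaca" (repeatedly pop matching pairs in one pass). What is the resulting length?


Input: cdcaca
Stack-based adjacent duplicate removal:
  Read 'c': push. Stack: c
  Read 'd': push. Stack: cd
  Read 'c': push. Stack: cdc
  Read 'a': push. Stack: cdca
  Read 'c': push. Stack: cdcac
  Read 'a': push. Stack: cdcaca
Final stack: "cdcaca" (length 6)

6


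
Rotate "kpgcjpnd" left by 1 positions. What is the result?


Input: "kpgcjpnd", rotate left by 1
First 1 characters: "k"
Remaining characters: "pgcjpnd"
Concatenate remaining + first: "pgcjpnd" + "k" = "pgcjpndk"

pgcjpndk


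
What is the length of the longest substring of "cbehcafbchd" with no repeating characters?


Input: "cbehcafbchd"
Sliding window (track last position of each char):
  Position 0 ('c'): window [0,0] length 1 -- new best
  Position 1 ('b'): window [0,1] length 2 -- new best
  Position 2 ('e'): window [0,2] length 3 -- new best
  Position 3 ('h'): window [0,3] length 4 -- new best
  Position 4 ('c'): repeat (last at 0), move window start to 1
  Position 4 ('c'): window [1,4] length 4
  Position 5 ('a'): window [1,5] length 5 -- new best
  Position 6 ('f'): window [1,6] length 6 -- new best
  Position 7 ('b'): repeat (last at 1), move window start to 2
  Position 7 ('b'): window [2,7] length 6
  Position 8 ('c'): repeat (last at 4), move window start to 5
  Position 8 ('c'): window [5,8] length 4
  Position 9 ('h'): window [5,9] length 5
  Position 10 ('d'): window [5,10] length 6
Longest substring with no repeats: "behcaf" with length 6

6


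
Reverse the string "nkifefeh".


Input: nkifefeh
Reading characters right to left:
  Position 7: 'h'
  Position 6: 'e'
  Position 5: 'f'
  Position 4: 'e'
  Position 3: 'f'
  Position 2: 'i'
  Position 1: 'k'
  Position 0: 'n'
Reversed: hefefikn

hefefikn


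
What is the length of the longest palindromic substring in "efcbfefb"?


Input: "efcbfefb"
Checking substrings for palindromes:
  [3:8] "bfefb" (len 5) => palindrome
  [4:7] "fef" (len 3) => palindrome
Longest palindromic substring: "bfefb" with length 5

5


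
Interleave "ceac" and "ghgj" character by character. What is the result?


Interleaving "ceac" and "ghgj":
  Position 0: 'c' from first, 'g' from second => "cg"
  Position 1: 'e' from first, 'h' from second => "eh"
  Position 2: 'a' from first, 'g' from second => "ag"
  Position 3: 'c' from first, 'j' from second => "cj"
Result: cgehagcj

cgehagcj


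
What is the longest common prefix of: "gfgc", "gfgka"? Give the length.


Words: gfgc, gfgka
  Position 0: all 'g' => match
  Position 1: all 'f' => match
  Position 2: all 'g' => match
  Position 3: ('c', 'k') => mismatch, stop
LCP = "gfg" (length 3)

3


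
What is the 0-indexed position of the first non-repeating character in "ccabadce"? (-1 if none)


Input: ccabadce
Character frequencies:
  'a': 2
  'b': 1
  'c': 3
  'd': 1
  'e': 1
Scanning left to right for freq == 1:
  Position 0 ('c'): freq=3, skip
  Position 1 ('c'): freq=3, skip
  Position 2 ('a'): freq=2, skip
  Position 3 ('b'): unique! => answer = 3

3


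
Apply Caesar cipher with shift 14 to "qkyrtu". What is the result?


Caesar cipher: shift "qkyrtu" by 14
  'q' (pos 16) + 14 = pos 4 = 'e'
  'k' (pos 10) + 14 = pos 24 = 'y'
  'y' (pos 24) + 14 = pos 12 = 'm'
  'r' (pos 17) + 14 = pos 5 = 'f'
  't' (pos 19) + 14 = pos 7 = 'h'
  'u' (pos 20) + 14 = pos 8 = 'i'
Result: eymfhi

eymfhi


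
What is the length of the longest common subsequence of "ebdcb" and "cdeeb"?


LCS of "ebdcb" and "cdeeb"
DP table:
           c    d    e    e    b
      0    0    0    0    0    0
  e   0    0    0    1    1    1
  b   0    0    0    1    1    2
  d   0    0    1    1    1    2
  c   0    1    1    1    1    2
  b   0    1    1    1    1    2
LCS length = dp[5][5] = 2

2


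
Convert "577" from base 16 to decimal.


Input: "577" in base 16
Positional expansion:
  Digit '5' (value 5) x 16^2 = 1280
  Digit '7' (value 7) x 16^1 = 112
  Digit '7' (value 7) x 16^0 = 7
Sum = 1399

1399


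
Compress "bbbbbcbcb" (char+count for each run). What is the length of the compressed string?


Input: bbbbbcbcb
Runs:
  'b' x 5 => "b5"
  'c' x 1 => "c1"
  'b' x 1 => "b1"
  'c' x 1 => "c1"
  'b' x 1 => "b1"
Compressed: "b5c1b1c1b1"
Compressed length: 10

10


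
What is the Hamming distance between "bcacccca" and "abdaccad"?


Comparing "bcacccca" and "abdaccad" position by position:
  Position 0: 'b' vs 'a' => differ
  Position 1: 'c' vs 'b' => differ
  Position 2: 'a' vs 'd' => differ
  Position 3: 'c' vs 'a' => differ
  Position 4: 'c' vs 'c' => same
  Position 5: 'c' vs 'c' => same
  Position 6: 'c' vs 'a' => differ
  Position 7: 'a' vs 'd' => differ
Total differences (Hamming distance): 6

6


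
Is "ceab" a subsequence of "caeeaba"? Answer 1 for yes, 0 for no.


Check if "ceab" is a subsequence of "caeeaba"
Greedy scan:
  Position 0 ('c'): matches sub[0] = 'c'
  Position 1 ('a'): no match needed
  Position 2 ('e'): matches sub[1] = 'e'
  Position 3 ('e'): no match needed
  Position 4 ('a'): matches sub[2] = 'a'
  Position 5 ('b'): matches sub[3] = 'b'
  Position 6 ('a'): no match needed
All 4 characters matched => is a subsequence

1


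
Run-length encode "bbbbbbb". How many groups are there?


Input: bbbbbbb
Scanning for consecutive runs:
  Group 1: 'b' x 7 (positions 0-6)
Total groups: 1

1


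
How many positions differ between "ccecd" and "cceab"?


Comparing "ccecd" and "cceab" position by position:
  Position 0: 'c' vs 'c' => same
  Position 1: 'c' vs 'c' => same
  Position 2: 'e' vs 'e' => same
  Position 3: 'c' vs 'a' => DIFFER
  Position 4: 'd' vs 'b' => DIFFER
Positions that differ: 2

2


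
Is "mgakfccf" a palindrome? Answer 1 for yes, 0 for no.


Input: mgakfccf
Reversed: fccfkagm
  Compare pos 0 ('m') with pos 7 ('f'): MISMATCH
  Compare pos 1 ('g') with pos 6 ('c'): MISMATCH
  Compare pos 2 ('a') with pos 5 ('c'): MISMATCH
  Compare pos 3 ('k') with pos 4 ('f'): MISMATCH
Result: not a palindrome

0


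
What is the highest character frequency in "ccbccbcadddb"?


Input: ccbccbcadddb
Character counts:
  'a': 1
  'b': 3
  'c': 5
  'd': 3
Maximum frequency: 5

5


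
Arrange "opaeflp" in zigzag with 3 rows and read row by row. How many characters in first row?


Zigzag "opaeflp" into 3 rows:
Placing characters:
  'o' => row 0
  'p' => row 1
  'a' => row 2
  'e' => row 1
  'f' => row 0
  'l' => row 1
  'p' => row 2
Rows:
  Row 0: "of"
  Row 1: "pel"
  Row 2: "ap"
First row length: 2

2


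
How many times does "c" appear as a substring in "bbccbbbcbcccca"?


Searching for "c" in "bbccbbbcbcccca"
Scanning each position:
  Position 0: "b" => no
  Position 1: "b" => no
  Position 2: "c" => MATCH
  Position 3: "c" => MATCH
  Position 4: "b" => no
  Position 5: "b" => no
  Position 6: "b" => no
  Position 7: "c" => MATCH
  Position 8: "b" => no
  Position 9: "c" => MATCH
  Position 10: "c" => MATCH
  Position 11: "c" => MATCH
  Position 12: "c" => MATCH
  Position 13: "a" => no
Total occurrences: 7

7


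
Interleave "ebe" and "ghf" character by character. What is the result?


Interleaving "ebe" and "ghf":
  Position 0: 'e' from first, 'g' from second => "eg"
  Position 1: 'b' from first, 'h' from second => "bh"
  Position 2: 'e' from first, 'f' from second => "ef"
Result: egbhef

egbhef


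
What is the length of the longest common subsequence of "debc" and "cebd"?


LCS of "debc" and "cebd"
DP table:
           c    e    b    d
      0    0    0    0    0
  d   0    0    0    0    1
  e   0    0    1    1    1
  b   0    0    1    2    2
  c   0    1    1    2    2
LCS length = dp[4][4] = 2

2


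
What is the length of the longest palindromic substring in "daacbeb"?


Input: "daacbeb"
Checking substrings for palindromes:
  [4:7] "beb" (len 3) => palindrome
  [1:3] "aa" (len 2) => palindrome
Longest palindromic substring: "beb" with length 3

3


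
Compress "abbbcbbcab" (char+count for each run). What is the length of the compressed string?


Input: abbbcbbcab
Runs:
  'a' x 1 => "a1"
  'b' x 3 => "b3"
  'c' x 1 => "c1"
  'b' x 2 => "b2"
  'c' x 1 => "c1"
  'a' x 1 => "a1"
  'b' x 1 => "b1"
Compressed: "a1b3c1b2c1a1b1"
Compressed length: 14

14


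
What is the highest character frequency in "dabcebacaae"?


Input: dabcebacaae
Character counts:
  'a': 4
  'b': 2
  'c': 2
  'd': 1
  'e': 2
Maximum frequency: 4

4


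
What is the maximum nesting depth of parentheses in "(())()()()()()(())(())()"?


Input: "(())()()()()()(())(())()"
Tracking depth:
  Position 0 '(': depth becomes 1
  Position 1 '(': depth becomes 2
  Position 2 ')': depth becomes 1
  Position 3 ')': depth becomes 0
  Position 4 '(': depth becomes 1
  Position 5 ')': depth becomes 0
  Position 6 '(': depth becomes 1
  Position 7 ')': depth becomes 0
  Position 8 '(': depth becomes 1
  Position 9 ')': depth becomes 0
  Position 10 '(': depth becomes 1
  Position 11 ')': depth becomes 0
  Position 12 '(': depth becomes 1
  Position 13 ')': depth becomes 0
  Position 14 '(': depth becomes 1
  Position 15 '(': depth becomes 2
  Position 16 ')': depth becomes 1
  Position 17 ')': depth becomes 0
  Position 18 '(': depth becomes 1
  Position 19 '(': depth becomes 2
  Position 20 ')': depth becomes 1
  Position 21 ')': depth becomes 0
  Position 22 '(': depth becomes 1
  Position 23 ')': depth becomes 0
Maximum depth reached: 2

2
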